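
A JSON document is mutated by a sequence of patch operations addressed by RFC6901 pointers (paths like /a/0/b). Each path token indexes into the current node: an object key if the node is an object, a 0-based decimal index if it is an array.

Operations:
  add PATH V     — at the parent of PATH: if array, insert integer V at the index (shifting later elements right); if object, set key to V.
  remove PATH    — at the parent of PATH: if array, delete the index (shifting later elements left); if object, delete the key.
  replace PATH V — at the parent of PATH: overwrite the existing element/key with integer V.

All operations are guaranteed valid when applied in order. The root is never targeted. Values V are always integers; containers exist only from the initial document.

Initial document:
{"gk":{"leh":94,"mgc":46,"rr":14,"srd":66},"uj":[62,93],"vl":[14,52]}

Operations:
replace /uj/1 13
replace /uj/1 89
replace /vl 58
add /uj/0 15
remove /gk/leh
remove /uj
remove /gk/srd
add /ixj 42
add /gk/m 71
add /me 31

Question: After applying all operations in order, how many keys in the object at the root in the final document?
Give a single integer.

After op 1 (replace /uj/1 13): {"gk":{"leh":94,"mgc":46,"rr":14,"srd":66},"uj":[62,13],"vl":[14,52]}
After op 2 (replace /uj/1 89): {"gk":{"leh":94,"mgc":46,"rr":14,"srd":66},"uj":[62,89],"vl":[14,52]}
After op 3 (replace /vl 58): {"gk":{"leh":94,"mgc":46,"rr":14,"srd":66},"uj":[62,89],"vl":58}
After op 4 (add /uj/0 15): {"gk":{"leh":94,"mgc":46,"rr":14,"srd":66},"uj":[15,62,89],"vl":58}
After op 5 (remove /gk/leh): {"gk":{"mgc":46,"rr":14,"srd":66},"uj":[15,62,89],"vl":58}
After op 6 (remove /uj): {"gk":{"mgc":46,"rr":14,"srd":66},"vl":58}
After op 7 (remove /gk/srd): {"gk":{"mgc":46,"rr":14},"vl":58}
After op 8 (add /ixj 42): {"gk":{"mgc":46,"rr":14},"ixj":42,"vl":58}
After op 9 (add /gk/m 71): {"gk":{"m":71,"mgc":46,"rr":14},"ixj":42,"vl":58}
After op 10 (add /me 31): {"gk":{"m":71,"mgc":46,"rr":14},"ixj":42,"me":31,"vl":58}
Size at the root: 4

Answer: 4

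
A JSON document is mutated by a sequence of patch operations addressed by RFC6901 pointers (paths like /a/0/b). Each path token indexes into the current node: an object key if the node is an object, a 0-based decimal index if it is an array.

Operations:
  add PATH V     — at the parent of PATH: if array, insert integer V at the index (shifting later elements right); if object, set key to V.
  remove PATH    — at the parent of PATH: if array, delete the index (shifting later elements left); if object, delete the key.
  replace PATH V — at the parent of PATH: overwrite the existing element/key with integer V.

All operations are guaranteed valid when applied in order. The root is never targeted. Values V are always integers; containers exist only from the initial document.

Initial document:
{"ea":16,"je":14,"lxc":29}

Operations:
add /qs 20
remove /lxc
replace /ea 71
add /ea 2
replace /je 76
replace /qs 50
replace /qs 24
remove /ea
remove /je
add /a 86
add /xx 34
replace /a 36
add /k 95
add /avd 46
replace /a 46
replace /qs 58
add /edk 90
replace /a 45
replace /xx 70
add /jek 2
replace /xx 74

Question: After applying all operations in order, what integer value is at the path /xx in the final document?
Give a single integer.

After op 1 (add /qs 20): {"ea":16,"je":14,"lxc":29,"qs":20}
After op 2 (remove /lxc): {"ea":16,"je":14,"qs":20}
After op 3 (replace /ea 71): {"ea":71,"je":14,"qs":20}
After op 4 (add /ea 2): {"ea":2,"je":14,"qs":20}
After op 5 (replace /je 76): {"ea":2,"je":76,"qs":20}
After op 6 (replace /qs 50): {"ea":2,"je":76,"qs":50}
After op 7 (replace /qs 24): {"ea":2,"je":76,"qs":24}
After op 8 (remove /ea): {"je":76,"qs":24}
After op 9 (remove /je): {"qs":24}
After op 10 (add /a 86): {"a":86,"qs":24}
After op 11 (add /xx 34): {"a":86,"qs":24,"xx":34}
After op 12 (replace /a 36): {"a":36,"qs":24,"xx":34}
After op 13 (add /k 95): {"a":36,"k":95,"qs":24,"xx":34}
After op 14 (add /avd 46): {"a":36,"avd":46,"k":95,"qs":24,"xx":34}
After op 15 (replace /a 46): {"a":46,"avd":46,"k":95,"qs":24,"xx":34}
After op 16 (replace /qs 58): {"a":46,"avd":46,"k":95,"qs":58,"xx":34}
After op 17 (add /edk 90): {"a":46,"avd":46,"edk":90,"k":95,"qs":58,"xx":34}
After op 18 (replace /a 45): {"a":45,"avd":46,"edk":90,"k":95,"qs":58,"xx":34}
After op 19 (replace /xx 70): {"a":45,"avd":46,"edk":90,"k":95,"qs":58,"xx":70}
After op 20 (add /jek 2): {"a":45,"avd":46,"edk":90,"jek":2,"k":95,"qs":58,"xx":70}
After op 21 (replace /xx 74): {"a":45,"avd":46,"edk":90,"jek":2,"k":95,"qs":58,"xx":74}
Value at /xx: 74

Answer: 74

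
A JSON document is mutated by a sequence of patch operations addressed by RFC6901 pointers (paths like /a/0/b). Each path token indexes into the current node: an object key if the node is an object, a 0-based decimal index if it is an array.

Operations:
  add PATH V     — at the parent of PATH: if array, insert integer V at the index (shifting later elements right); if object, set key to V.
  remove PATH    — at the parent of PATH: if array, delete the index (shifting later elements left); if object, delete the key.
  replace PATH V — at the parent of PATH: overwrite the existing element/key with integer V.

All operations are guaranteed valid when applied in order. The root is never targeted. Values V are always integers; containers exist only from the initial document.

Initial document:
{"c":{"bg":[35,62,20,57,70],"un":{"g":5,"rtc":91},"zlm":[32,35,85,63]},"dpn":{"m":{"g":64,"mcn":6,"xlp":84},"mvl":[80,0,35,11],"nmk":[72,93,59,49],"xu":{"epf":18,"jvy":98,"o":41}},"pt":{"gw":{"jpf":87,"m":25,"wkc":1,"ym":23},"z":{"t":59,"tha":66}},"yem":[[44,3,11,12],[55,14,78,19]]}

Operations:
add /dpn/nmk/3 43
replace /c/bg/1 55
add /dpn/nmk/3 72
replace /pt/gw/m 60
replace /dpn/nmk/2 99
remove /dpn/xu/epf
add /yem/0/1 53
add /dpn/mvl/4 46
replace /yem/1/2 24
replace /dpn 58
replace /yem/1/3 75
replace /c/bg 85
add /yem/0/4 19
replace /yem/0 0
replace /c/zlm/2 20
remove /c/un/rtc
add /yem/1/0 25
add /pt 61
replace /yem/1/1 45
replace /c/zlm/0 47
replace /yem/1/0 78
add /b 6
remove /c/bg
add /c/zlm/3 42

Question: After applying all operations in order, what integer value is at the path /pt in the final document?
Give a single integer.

After op 1 (add /dpn/nmk/3 43): {"c":{"bg":[35,62,20,57,70],"un":{"g":5,"rtc":91},"zlm":[32,35,85,63]},"dpn":{"m":{"g":64,"mcn":6,"xlp":84},"mvl":[80,0,35,11],"nmk":[72,93,59,43,49],"xu":{"epf":18,"jvy":98,"o":41}},"pt":{"gw":{"jpf":87,"m":25,"wkc":1,"ym":23},"z":{"t":59,"tha":66}},"yem":[[44,3,11,12],[55,14,78,19]]}
After op 2 (replace /c/bg/1 55): {"c":{"bg":[35,55,20,57,70],"un":{"g":5,"rtc":91},"zlm":[32,35,85,63]},"dpn":{"m":{"g":64,"mcn":6,"xlp":84},"mvl":[80,0,35,11],"nmk":[72,93,59,43,49],"xu":{"epf":18,"jvy":98,"o":41}},"pt":{"gw":{"jpf":87,"m":25,"wkc":1,"ym":23},"z":{"t":59,"tha":66}},"yem":[[44,3,11,12],[55,14,78,19]]}
After op 3 (add /dpn/nmk/3 72): {"c":{"bg":[35,55,20,57,70],"un":{"g":5,"rtc":91},"zlm":[32,35,85,63]},"dpn":{"m":{"g":64,"mcn":6,"xlp":84},"mvl":[80,0,35,11],"nmk":[72,93,59,72,43,49],"xu":{"epf":18,"jvy":98,"o":41}},"pt":{"gw":{"jpf":87,"m":25,"wkc":1,"ym":23},"z":{"t":59,"tha":66}},"yem":[[44,3,11,12],[55,14,78,19]]}
After op 4 (replace /pt/gw/m 60): {"c":{"bg":[35,55,20,57,70],"un":{"g":5,"rtc":91},"zlm":[32,35,85,63]},"dpn":{"m":{"g":64,"mcn":6,"xlp":84},"mvl":[80,0,35,11],"nmk":[72,93,59,72,43,49],"xu":{"epf":18,"jvy":98,"o":41}},"pt":{"gw":{"jpf":87,"m":60,"wkc":1,"ym":23},"z":{"t":59,"tha":66}},"yem":[[44,3,11,12],[55,14,78,19]]}
After op 5 (replace /dpn/nmk/2 99): {"c":{"bg":[35,55,20,57,70],"un":{"g":5,"rtc":91},"zlm":[32,35,85,63]},"dpn":{"m":{"g":64,"mcn":6,"xlp":84},"mvl":[80,0,35,11],"nmk":[72,93,99,72,43,49],"xu":{"epf":18,"jvy":98,"o":41}},"pt":{"gw":{"jpf":87,"m":60,"wkc":1,"ym":23},"z":{"t":59,"tha":66}},"yem":[[44,3,11,12],[55,14,78,19]]}
After op 6 (remove /dpn/xu/epf): {"c":{"bg":[35,55,20,57,70],"un":{"g":5,"rtc":91},"zlm":[32,35,85,63]},"dpn":{"m":{"g":64,"mcn":6,"xlp":84},"mvl":[80,0,35,11],"nmk":[72,93,99,72,43,49],"xu":{"jvy":98,"o":41}},"pt":{"gw":{"jpf":87,"m":60,"wkc":1,"ym":23},"z":{"t":59,"tha":66}},"yem":[[44,3,11,12],[55,14,78,19]]}
After op 7 (add /yem/0/1 53): {"c":{"bg":[35,55,20,57,70],"un":{"g":5,"rtc":91},"zlm":[32,35,85,63]},"dpn":{"m":{"g":64,"mcn":6,"xlp":84},"mvl":[80,0,35,11],"nmk":[72,93,99,72,43,49],"xu":{"jvy":98,"o":41}},"pt":{"gw":{"jpf":87,"m":60,"wkc":1,"ym":23},"z":{"t":59,"tha":66}},"yem":[[44,53,3,11,12],[55,14,78,19]]}
After op 8 (add /dpn/mvl/4 46): {"c":{"bg":[35,55,20,57,70],"un":{"g":5,"rtc":91},"zlm":[32,35,85,63]},"dpn":{"m":{"g":64,"mcn":6,"xlp":84},"mvl":[80,0,35,11,46],"nmk":[72,93,99,72,43,49],"xu":{"jvy":98,"o":41}},"pt":{"gw":{"jpf":87,"m":60,"wkc":1,"ym":23},"z":{"t":59,"tha":66}},"yem":[[44,53,3,11,12],[55,14,78,19]]}
After op 9 (replace /yem/1/2 24): {"c":{"bg":[35,55,20,57,70],"un":{"g":5,"rtc":91},"zlm":[32,35,85,63]},"dpn":{"m":{"g":64,"mcn":6,"xlp":84},"mvl":[80,0,35,11,46],"nmk":[72,93,99,72,43,49],"xu":{"jvy":98,"o":41}},"pt":{"gw":{"jpf":87,"m":60,"wkc":1,"ym":23},"z":{"t":59,"tha":66}},"yem":[[44,53,3,11,12],[55,14,24,19]]}
After op 10 (replace /dpn 58): {"c":{"bg":[35,55,20,57,70],"un":{"g":5,"rtc":91},"zlm":[32,35,85,63]},"dpn":58,"pt":{"gw":{"jpf":87,"m":60,"wkc":1,"ym":23},"z":{"t":59,"tha":66}},"yem":[[44,53,3,11,12],[55,14,24,19]]}
After op 11 (replace /yem/1/3 75): {"c":{"bg":[35,55,20,57,70],"un":{"g":5,"rtc":91},"zlm":[32,35,85,63]},"dpn":58,"pt":{"gw":{"jpf":87,"m":60,"wkc":1,"ym":23},"z":{"t":59,"tha":66}},"yem":[[44,53,3,11,12],[55,14,24,75]]}
After op 12 (replace /c/bg 85): {"c":{"bg":85,"un":{"g":5,"rtc":91},"zlm":[32,35,85,63]},"dpn":58,"pt":{"gw":{"jpf":87,"m":60,"wkc":1,"ym":23},"z":{"t":59,"tha":66}},"yem":[[44,53,3,11,12],[55,14,24,75]]}
After op 13 (add /yem/0/4 19): {"c":{"bg":85,"un":{"g":5,"rtc":91},"zlm":[32,35,85,63]},"dpn":58,"pt":{"gw":{"jpf":87,"m":60,"wkc":1,"ym":23},"z":{"t":59,"tha":66}},"yem":[[44,53,3,11,19,12],[55,14,24,75]]}
After op 14 (replace /yem/0 0): {"c":{"bg":85,"un":{"g":5,"rtc":91},"zlm":[32,35,85,63]},"dpn":58,"pt":{"gw":{"jpf":87,"m":60,"wkc":1,"ym":23},"z":{"t":59,"tha":66}},"yem":[0,[55,14,24,75]]}
After op 15 (replace /c/zlm/2 20): {"c":{"bg":85,"un":{"g":5,"rtc":91},"zlm":[32,35,20,63]},"dpn":58,"pt":{"gw":{"jpf":87,"m":60,"wkc":1,"ym":23},"z":{"t":59,"tha":66}},"yem":[0,[55,14,24,75]]}
After op 16 (remove /c/un/rtc): {"c":{"bg":85,"un":{"g":5},"zlm":[32,35,20,63]},"dpn":58,"pt":{"gw":{"jpf":87,"m":60,"wkc":1,"ym":23},"z":{"t":59,"tha":66}},"yem":[0,[55,14,24,75]]}
After op 17 (add /yem/1/0 25): {"c":{"bg":85,"un":{"g":5},"zlm":[32,35,20,63]},"dpn":58,"pt":{"gw":{"jpf":87,"m":60,"wkc":1,"ym":23},"z":{"t":59,"tha":66}},"yem":[0,[25,55,14,24,75]]}
After op 18 (add /pt 61): {"c":{"bg":85,"un":{"g":5},"zlm":[32,35,20,63]},"dpn":58,"pt":61,"yem":[0,[25,55,14,24,75]]}
After op 19 (replace /yem/1/1 45): {"c":{"bg":85,"un":{"g":5},"zlm":[32,35,20,63]},"dpn":58,"pt":61,"yem":[0,[25,45,14,24,75]]}
After op 20 (replace /c/zlm/0 47): {"c":{"bg":85,"un":{"g":5},"zlm":[47,35,20,63]},"dpn":58,"pt":61,"yem":[0,[25,45,14,24,75]]}
After op 21 (replace /yem/1/0 78): {"c":{"bg":85,"un":{"g":5},"zlm":[47,35,20,63]},"dpn":58,"pt":61,"yem":[0,[78,45,14,24,75]]}
After op 22 (add /b 6): {"b":6,"c":{"bg":85,"un":{"g":5},"zlm":[47,35,20,63]},"dpn":58,"pt":61,"yem":[0,[78,45,14,24,75]]}
After op 23 (remove /c/bg): {"b":6,"c":{"un":{"g":5},"zlm":[47,35,20,63]},"dpn":58,"pt":61,"yem":[0,[78,45,14,24,75]]}
After op 24 (add /c/zlm/3 42): {"b":6,"c":{"un":{"g":5},"zlm":[47,35,20,42,63]},"dpn":58,"pt":61,"yem":[0,[78,45,14,24,75]]}
Value at /pt: 61

Answer: 61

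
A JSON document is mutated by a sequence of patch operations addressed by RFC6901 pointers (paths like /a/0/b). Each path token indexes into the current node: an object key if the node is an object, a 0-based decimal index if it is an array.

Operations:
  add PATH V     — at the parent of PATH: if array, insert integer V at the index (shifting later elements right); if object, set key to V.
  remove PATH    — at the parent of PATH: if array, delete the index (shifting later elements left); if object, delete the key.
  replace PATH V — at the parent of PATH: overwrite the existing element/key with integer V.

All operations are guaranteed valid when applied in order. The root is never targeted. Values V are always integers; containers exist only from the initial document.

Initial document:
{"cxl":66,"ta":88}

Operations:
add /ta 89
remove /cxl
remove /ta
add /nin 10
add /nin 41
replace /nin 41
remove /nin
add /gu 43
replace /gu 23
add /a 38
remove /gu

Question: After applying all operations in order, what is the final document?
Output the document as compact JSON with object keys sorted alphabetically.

Answer: {"a":38}

Derivation:
After op 1 (add /ta 89): {"cxl":66,"ta":89}
After op 2 (remove /cxl): {"ta":89}
After op 3 (remove /ta): {}
After op 4 (add /nin 10): {"nin":10}
After op 5 (add /nin 41): {"nin":41}
After op 6 (replace /nin 41): {"nin":41}
After op 7 (remove /nin): {}
After op 8 (add /gu 43): {"gu":43}
After op 9 (replace /gu 23): {"gu":23}
After op 10 (add /a 38): {"a":38,"gu":23}
After op 11 (remove /gu): {"a":38}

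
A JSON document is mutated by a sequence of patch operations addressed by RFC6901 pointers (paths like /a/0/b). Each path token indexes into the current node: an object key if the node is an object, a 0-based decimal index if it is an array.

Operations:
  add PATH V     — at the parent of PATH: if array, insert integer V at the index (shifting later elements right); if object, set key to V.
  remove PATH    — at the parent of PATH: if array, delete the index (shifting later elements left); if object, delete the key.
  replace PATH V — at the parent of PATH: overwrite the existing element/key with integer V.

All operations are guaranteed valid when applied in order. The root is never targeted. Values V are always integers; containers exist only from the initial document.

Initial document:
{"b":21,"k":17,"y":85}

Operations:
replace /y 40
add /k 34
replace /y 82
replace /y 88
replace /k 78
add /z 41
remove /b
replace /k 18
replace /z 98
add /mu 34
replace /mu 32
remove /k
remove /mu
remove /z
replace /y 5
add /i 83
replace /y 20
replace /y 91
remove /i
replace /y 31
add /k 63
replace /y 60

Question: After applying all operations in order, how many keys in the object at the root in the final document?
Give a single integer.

After op 1 (replace /y 40): {"b":21,"k":17,"y":40}
After op 2 (add /k 34): {"b":21,"k":34,"y":40}
After op 3 (replace /y 82): {"b":21,"k":34,"y":82}
After op 4 (replace /y 88): {"b":21,"k":34,"y":88}
After op 5 (replace /k 78): {"b":21,"k":78,"y":88}
After op 6 (add /z 41): {"b":21,"k":78,"y":88,"z":41}
After op 7 (remove /b): {"k":78,"y":88,"z":41}
After op 8 (replace /k 18): {"k":18,"y":88,"z":41}
After op 9 (replace /z 98): {"k":18,"y":88,"z":98}
After op 10 (add /mu 34): {"k":18,"mu":34,"y":88,"z":98}
After op 11 (replace /mu 32): {"k":18,"mu":32,"y":88,"z":98}
After op 12 (remove /k): {"mu":32,"y":88,"z":98}
After op 13 (remove /mu): {"y":88,"z":98}
After op 14 (remove /z): {"y":88}
After op 15 (replace /y 5): {"y":5}
After op 16 (add /i 83): {"i":83,"y":5}
After op 17 (replace /y 20): {"i":83,"y":20}
After op 18 (replace /y 91): {"i":83,"y":91}
After op 19 (remove /i): {"y":91}
After op 20 (replace /y 31): {"y":31}
After op 21 (add /k 63): {"k":63,"y":31}
After op 22 (replace /y 60): {"k":63,"y":60}
Size at the root: 2

Answer: 2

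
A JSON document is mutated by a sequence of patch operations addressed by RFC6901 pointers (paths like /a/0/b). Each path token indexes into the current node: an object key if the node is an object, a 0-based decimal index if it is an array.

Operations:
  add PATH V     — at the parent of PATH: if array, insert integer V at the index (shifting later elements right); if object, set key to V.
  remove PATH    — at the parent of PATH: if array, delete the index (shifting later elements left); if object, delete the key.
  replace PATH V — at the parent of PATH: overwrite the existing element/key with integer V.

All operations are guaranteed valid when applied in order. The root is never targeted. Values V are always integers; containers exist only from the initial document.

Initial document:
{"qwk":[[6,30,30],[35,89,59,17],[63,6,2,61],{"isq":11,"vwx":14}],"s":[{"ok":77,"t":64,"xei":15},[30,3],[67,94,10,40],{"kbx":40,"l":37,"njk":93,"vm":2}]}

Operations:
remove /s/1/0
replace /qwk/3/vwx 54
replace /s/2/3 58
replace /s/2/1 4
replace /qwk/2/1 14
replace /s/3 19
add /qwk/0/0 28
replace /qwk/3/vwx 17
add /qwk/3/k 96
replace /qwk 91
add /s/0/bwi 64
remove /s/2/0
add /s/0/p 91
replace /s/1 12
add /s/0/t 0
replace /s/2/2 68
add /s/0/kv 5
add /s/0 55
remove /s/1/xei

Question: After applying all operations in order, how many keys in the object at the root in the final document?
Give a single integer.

After op 1 (remove /s/1/0): {"qwk":[[6,30,30],[35,89,59,17],[63,6,2,61],{"isq":11,"vwx":14}],"s":[{"ok":77,"t":64,"xei":15},[3],[67,94,10,40],{"kbx":40,"l":37,"njk":93,"vm":2}]}
After op 2 (replace /qwk/3/vwx 54): {"qwk":[[6,30,30],[35,89,59,17],[63,6,2,61],{"isq":11,"vwx":54}],"s":[{"ok":77,"t":64,"xei":15},[3],[67,94,10,40],{"kbx":40,"l":37,"njk":93,"vm":2}]}
After op 3 (replace /s/2/3 58): {"qwk":[[6,30,30],[35,89,59,17],[63,6,2,61],{"isq":11,"vwx":54}],"s":[{"ok":77,"t":64,"xei":15},[3],[67,94,10,58],{"kbx":40,"l":37,"njk":93,"vm":2}]}
After op 4 (replace /s/2/1 4): {"qwk":[[6,30,30],[35,89,59,17],[63,6,2,61],{"isq":11,"vwx":54}],"s":[{"ok":77,"t":64,"xei":15},[3],[67,4,10,58],{"kbx":40,"l":37,"njk":93,"vm":2}]}
After op 5 (replace /qwk/2/1 14): {"qwk":[[6,30,30],[35,89,59,17],[63,14,2,61],{"isq":11,"vwx":54}],"s":[{"ok":77,"t":64,"xei":15},[3],[67,4,10,58],{"kbx":40,"l":37,"njk":93,"vm":2}]}
After op 6 (replace /s/3 19): {"qwk":[[6,30,30],[35,89,59,17],[63,14,2,61],{"isq":11,"vwx":54}],"s":[{"ok":77,"t":64,"xei":15},[3],[67,4,10,58],19]}
After op 7 (add /qwk/0/0 28): {"qwk":[[28,6,30,30],[35,89,59,17],[63,14,2,61],{"isq":11,"vwx":54}],"s":[{"ok":77,"t":64,"xei":15},[3],[67,4,10,58],19]}
After op 8 (replace /qwk/3/vwx 17): {"qwk":[[28,6,30,30],[35,89,59,17],[63,14,2,61],{"isq":11,"vwx":17}],"s":[{"ok":77,"t":64,"xei":15},[3],[67,4,10,58],19]}
After op 9 (add /qwk/3/k 96): {"qwk":[[28,6,30,30],[35,89,59,17],[63,14,2,61],{"isq":11,"k":96,"vwx":17}],"s":[{"ok":77,"t":64,"xei":15},[3],[67,4,10,58],19]}
After op 10 (replace /qwk 91): {"qwk":91,"s":[{"ok":77,"t":64,"xei":15},[3],[67,4,10,58],19]}
After op 11 (add /s/0/bwi 64): {"qwk":91,"s":[{"bwi":64,"ok":77,"t":64,"xei":15},[3],[67,4,10,58],19]}
After op 12 (remove /s/2/0): {"qwk":91,"s":[{"bwi":64,"ok":77,"t":64,"xei":15},[3],[4,10,58],19]}
After op 13 (add /s/0/p 91): {"qwk":91,"s":[{"bwi":64,"ok":77,"p":91,"t":64,"xei":15},[3],[4,10,58],19]}
After op 14 (replace /s/1 12): {"qwk":91,"s":[{"bwi":64,"ok":77,"p":91,"t":64,"xei":15},12,[4,10,58],19]}
After op 15 (add /s/0/t 0): {"qwk":91,"s":[{"bwi":64,"ok":77,"p":91,"t":0,"xei":15},12,[4,10,58],19]}
After op 16 (replace /s/2/2 68): {"qwk":91,"s":[{"bwi":64,"ok":77,"p":91,"t":0,"xei":15},12,[4,10,68],19]}
After op 17 (add /s/0/kv 5): {"qwk":91,"s":[{"bwi":64,"kv":5,"ok":77,"p":91,"t":0,"xei":15},12,[4,10,68],19]}
After op 18 (add /s/0 55): {"qwk":91,"s":[55,{"bwi":64,"kv":5,"ok":77,"p":91,"t":0,"xei":15},12,[4,10,68],19]}
After op 19 (remove /s/1/xei): {"qwk":91,"s":[55,{"bwi":64,"kv":5,"ok":77,"p":91,"t":0},12,[4,10,68],19]}
Size at the root: 2

Answer: 2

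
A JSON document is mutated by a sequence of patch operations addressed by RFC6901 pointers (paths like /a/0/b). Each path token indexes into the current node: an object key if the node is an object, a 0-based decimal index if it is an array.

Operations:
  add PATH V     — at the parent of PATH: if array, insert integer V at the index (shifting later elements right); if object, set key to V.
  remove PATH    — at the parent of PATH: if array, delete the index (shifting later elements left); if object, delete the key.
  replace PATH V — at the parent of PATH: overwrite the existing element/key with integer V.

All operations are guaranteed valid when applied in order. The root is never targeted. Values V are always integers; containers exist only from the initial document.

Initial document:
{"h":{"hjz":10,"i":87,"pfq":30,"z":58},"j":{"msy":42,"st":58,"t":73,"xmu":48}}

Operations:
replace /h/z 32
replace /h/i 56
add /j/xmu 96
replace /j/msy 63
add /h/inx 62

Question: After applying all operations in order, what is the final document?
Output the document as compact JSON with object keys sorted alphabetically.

Answer: {"h":{"hjz":10,"i":56,"inx":62,"pfq":30,"z":32},"j":{"msy":63,"st":58,"t":73,"xmu":96}}

Derivation:
After op 1 (replace /h/z 32): {"h":{"hjz":10,"i":87,"pfq":30,"z":32},"j":{"msy":42,"st":58,"t":73,"xmu":48}}
After op 2 (replace /h/i 56): {"h":{"hjz":10,"i":56,"pfq":30,"z":32},"j":{"msy":42,"st":58,"t":73,"xmu":48}}
After op 3 (add /j/xmu 96): {"h":{"hjz":10,"i":56,"pfq":30,"z":32},"j":{"msy":42,"st":58,"t":73,"xmu":96}}
After op 4 (replace /j/msy 63): {"h":{"hjz":10,"i":56,"pfq":30,"z":32},"j":{"msy":63,"st":58,"t":73,"xmu":96}}
After op 5 (add /h/inx 62): {"h":{"hjz":10,"i":56,"inx":62,"pfq":30,"z":32},"j":{"msy":63,"st":58,"t":73,"xmu":96}}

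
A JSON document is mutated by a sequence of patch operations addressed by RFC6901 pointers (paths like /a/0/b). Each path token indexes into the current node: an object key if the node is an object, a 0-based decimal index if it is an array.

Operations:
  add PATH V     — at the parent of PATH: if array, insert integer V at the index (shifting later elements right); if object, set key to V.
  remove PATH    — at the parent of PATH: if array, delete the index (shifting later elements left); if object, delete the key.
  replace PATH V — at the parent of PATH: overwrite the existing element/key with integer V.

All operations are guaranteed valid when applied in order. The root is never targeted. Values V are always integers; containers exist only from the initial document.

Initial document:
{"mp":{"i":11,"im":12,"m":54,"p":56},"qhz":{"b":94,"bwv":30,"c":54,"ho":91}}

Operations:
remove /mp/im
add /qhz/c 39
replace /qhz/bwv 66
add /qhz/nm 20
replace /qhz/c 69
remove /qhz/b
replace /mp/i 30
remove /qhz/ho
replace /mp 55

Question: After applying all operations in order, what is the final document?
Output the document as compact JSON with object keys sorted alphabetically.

After op 1 (remove /mp/im): {"mp":{"i":11,"m":54,"p":56},"qhz":{"b":94,"bwv":30,"c":54,"ho":91}}
After op 2 (add /qhz/c 39): {"mp":{"i":11,"m":54,"p":56},"qhz":{"b":94,"bwv":30,"c":39,"ho":91}}
After op 3 (replace /qhz/bwv 66): {"mp":{"i":11,"m":54,"p":56},"qhz":{"b":94,"bwv":66,"c":39,"ho":91}}
After op 4 (add /qhz/nm 20): {"mp":{"i":11,"m":54,"p":56},"qhz":{"b":94,"bwv":66,"c":39,"ho":91,"nm":20}}
After op 5 (replace /qhz/c 69): {"mp":{"i":11,"m":54,"p":56},"qhz":{"b":94,"bwv":66,"c":69,"ho":91,"nm":20}}
After op 6 (remove /qhz/b): {"mp":{"i":11,"m":54,"p":56},"qhz":{"bwv":66,"c":69,"ho":91,"nm":20}}
After op 7 (replace /mp/i 30): {"mp":{"i":30,"m":54,"p":56},"qhz":{"bwv":66,"c":69,"ho":91,"nm":20}}
After op 8 (remove /qhz/ho): {"mp":{"i":30,"m":54,"p":56},"qhz":{"bwv":66,"c":69,"nm":20}}
After op 9 (replace /mp 55): {"mp":55,"qhz":{"bwv":66,"c":69,"nm":20}}

Answer: {"mp":55,"qhz":{"bwv":66,"c":69,"nm":20}}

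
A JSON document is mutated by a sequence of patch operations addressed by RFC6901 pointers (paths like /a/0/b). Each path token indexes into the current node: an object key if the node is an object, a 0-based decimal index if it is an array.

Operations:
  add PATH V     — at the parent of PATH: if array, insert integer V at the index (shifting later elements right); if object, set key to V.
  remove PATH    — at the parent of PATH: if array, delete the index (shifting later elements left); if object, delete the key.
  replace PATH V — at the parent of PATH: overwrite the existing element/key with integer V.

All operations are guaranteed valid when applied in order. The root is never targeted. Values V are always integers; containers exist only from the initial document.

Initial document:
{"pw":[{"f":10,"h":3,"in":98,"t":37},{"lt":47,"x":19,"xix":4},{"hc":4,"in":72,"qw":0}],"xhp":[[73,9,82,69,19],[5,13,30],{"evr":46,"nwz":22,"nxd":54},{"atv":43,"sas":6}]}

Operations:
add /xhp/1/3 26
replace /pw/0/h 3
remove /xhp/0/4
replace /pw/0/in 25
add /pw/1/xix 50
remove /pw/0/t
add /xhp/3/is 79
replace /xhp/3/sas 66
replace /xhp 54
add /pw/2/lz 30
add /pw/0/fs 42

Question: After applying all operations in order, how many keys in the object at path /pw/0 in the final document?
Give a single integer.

Answer: 4

Derivation:
After op 1 (add /xhp/1/3 26): {"pw":[{"f":10,"h":3,"in":98,"t":37},{"lt":47,"x":19,"xix":4},{"hc":4,"in":72,"qw":0}],"xhp":[[73,9,82,69,19],[5,13,30,26],{"evr":46,"nwz":22,"nxd":54},{"atv":43,"sas":6}]}
After op 2 (replace /pw/0/h 3): {"pw":[{"f":10,"h":3,"in":98,"t":37},{"lt":47,"x":19,"xix":4},{"hc":4,"in":72,"qw":0}],"xhp":[[73,9,82,69,19],[5,13,30,26],{"evr":46,"nwz":22,"nxd":54},{"atv":43,"sas":6}]}
After op 3 (remove /xhp/0/4): {"pw":[{"f":10,"h":3,"in":98,"t":37},{"lt":47,"x":19,"xix":4},{"hc":4,"in":72,"qw":0}],"xhp":[[73,9,82,69],[5,13,30,26],{"evr":46,"nwz":22,"nxd":54},{"atv":43,"sas":6}]}
After op 4 (replace /pw/0/in 25): {"pw":[{"f":10,"h":3,"in":25,"t":37},{"lt":47,"x":19,"xix":4},{"hc":4,"in":72,"qw":0}],"xhp":[[73,9,82,69],[5,13,30,26],{"evr":46,"nwz":22,"nxd":54},{"atv":43,"sas":6}]}
After op 5 (add /pw/1/xix 50): {"pw":[{"f":10,"h":3,"in":25,"t":37},{"lt":47,"x":19,"xix":50},{"hc":4,"in":72,"qw":0}],"xhp":[[73,9,82,69],[5,13,30,26],{"evr":46,"nwz":22,"nxd":54},{"atv":43,"sas":6}]}
After op 6 (remove /pw/0/t): {"pw":[{"f":10,"h":3,"in":25},{"lt":47,"x":19,"xix":50},{"hc":4,"in":72,"qw":0}],"xhp":[[73,9,82,69],[5,13,30,26],{"evr":46,"nwz":22,"nxd":54},{"atv":43,"sas":6}]}
After op 7 (add /xhp/3/is 79): {"pw":[{"f":10,"h":3,"in":25},{"lt":47,"x":19,"xix":50},{"hc":4,"in":72,"qw":0}],"xhp":[[73,9,82,69],[5,13,30,26],{"evr":46,"nwz":22,"nxd":54},{"atv":43,"is":79,"sas":6}]}
After op 8 (replace /xhp/3/sas 66): {"pw":[{"f":10,"h":3,"in":25},{"lt":47,"x":19,"xix":50},{"hc":4,"in":72,"qw":0}],"xhp":[[73,9,82,69],[5,13,30,26],{"evr":46,"nwz":22,"nxd":54},{"atv":43,"is":79,"sas":66}]}
After op 9 (replace /xhp 54): {"pw":[{"f":10,"h":3,"in":25},{"lt":47,"x":19,"xix":50},{"hc":4,"in":72,"qw":0}],"xhp":54}
After op 10 (add /pw/2/lz 30): {"pw":[{"f":10,"h":3,"in":25},{"lt":47,"x":19,"xix":50},{"hc":4,"in":72,"lz":30,"qw":0}],"xhp":54}
After op 11 (add /pw/0/fs 42): {"pw":[{"f":10,"fs":42,"h":3,"in":25},{"lt":47,"x":19,"xix":50},{"hc":4,"in":72,"lz":30,"qw":0}],"xhp":54}
Size at path /pw/0: 4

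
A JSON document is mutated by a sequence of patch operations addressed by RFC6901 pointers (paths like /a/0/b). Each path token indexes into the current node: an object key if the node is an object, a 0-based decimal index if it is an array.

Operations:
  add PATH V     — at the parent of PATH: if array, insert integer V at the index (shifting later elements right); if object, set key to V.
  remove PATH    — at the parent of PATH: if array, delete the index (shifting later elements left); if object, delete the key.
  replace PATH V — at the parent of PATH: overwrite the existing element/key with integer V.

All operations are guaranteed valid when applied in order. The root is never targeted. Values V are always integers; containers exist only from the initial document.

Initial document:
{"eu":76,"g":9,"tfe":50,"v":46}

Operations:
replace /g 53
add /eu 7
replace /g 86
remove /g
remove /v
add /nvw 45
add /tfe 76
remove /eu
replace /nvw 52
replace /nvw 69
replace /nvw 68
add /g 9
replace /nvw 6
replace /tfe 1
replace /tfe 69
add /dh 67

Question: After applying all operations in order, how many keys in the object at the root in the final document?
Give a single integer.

Answer: 4

Derivation:
After op 1 (replace /g 53): {"eu":76,"g":53,"tfe":50,"v":46}
After op 2 (add /eu 7): {"eu":7,"g":53,"tfe":50,"v":46}
After op 3 (replace /g 86): {"eu":7,"g":86,"tfe":50,"v":46}
After op 4 (remove /g): {"eu":7,"tfe":50,"v":46}
After op 5 (remove /v): {"eu":7,"tfe":50}
After op 6 (add /nvw 45): {"eu":7,"nvw":45,"tfe":50}
After op 7 (add /tfe 76): {"eu":7,"nvw":45,"tfe":76}
After op 8 (remove /eu): {"nvw":45,"tfe":76}
After op 9 (replace /nvw 52): {"nvw":52,"tfe":76}
After op 10 (replace /nvw 69): {"nvw":69,"tfe":76}
After op 11 (replace /nvw 68): {"nvw":68,"tfe":76}
After op 12 (add /g 9): {"g":9,"nvw":68,"tfe":76}
After op 13 (replace /nvw 6): {"g":9,"nvw":6,"tfe":76}
After op 14 (replace /tfe 1): {"g":9,"nvw":6,"tfe":1}
After op 15 (replace /tfe 69): {"g":9,"nvw":6,"tfe":69}
After op 16 (add /dh 67): {"dh":67,"g":9,"nvw":6,"tfe":69}
Size at the root: 4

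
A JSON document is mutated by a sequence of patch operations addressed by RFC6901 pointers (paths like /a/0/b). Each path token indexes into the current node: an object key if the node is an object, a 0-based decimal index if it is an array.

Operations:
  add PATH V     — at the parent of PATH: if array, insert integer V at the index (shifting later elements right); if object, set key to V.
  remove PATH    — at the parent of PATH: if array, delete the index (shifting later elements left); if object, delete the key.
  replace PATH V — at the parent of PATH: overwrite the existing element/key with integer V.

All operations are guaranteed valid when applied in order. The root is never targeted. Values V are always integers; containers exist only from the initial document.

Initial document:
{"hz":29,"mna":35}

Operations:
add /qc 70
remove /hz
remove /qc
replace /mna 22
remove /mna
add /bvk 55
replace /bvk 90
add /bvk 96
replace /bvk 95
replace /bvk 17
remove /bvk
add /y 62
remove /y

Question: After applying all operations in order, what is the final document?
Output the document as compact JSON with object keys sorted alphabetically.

After op 1 (add /qc 70): {"hz":29,"mna":35,"qc":70}
After op 2 (remove /hz): {"mna":35,"qc":70}
After op 3 (remove /qc): {"mna":35}
After op 4 (replace /mna 22): {"mna":22}
After op 5 (remove /mna): {}
After op 6 (add /bvk 55): {"bvk":55}
After op 7 (replace /bvk 90): {"bvk":90}
After op 8 (add /bvk 96): {"bvk":96}
After op 9 (replace /bvk 95): {"bvk":95}
After op 10 (replace /bvk 17): {"bvk":17}
After op 11 (remove /bvk): {}
After op 12 (add /y 62): {"y":62}
After op 13 (remove /y): {}

Answer: {}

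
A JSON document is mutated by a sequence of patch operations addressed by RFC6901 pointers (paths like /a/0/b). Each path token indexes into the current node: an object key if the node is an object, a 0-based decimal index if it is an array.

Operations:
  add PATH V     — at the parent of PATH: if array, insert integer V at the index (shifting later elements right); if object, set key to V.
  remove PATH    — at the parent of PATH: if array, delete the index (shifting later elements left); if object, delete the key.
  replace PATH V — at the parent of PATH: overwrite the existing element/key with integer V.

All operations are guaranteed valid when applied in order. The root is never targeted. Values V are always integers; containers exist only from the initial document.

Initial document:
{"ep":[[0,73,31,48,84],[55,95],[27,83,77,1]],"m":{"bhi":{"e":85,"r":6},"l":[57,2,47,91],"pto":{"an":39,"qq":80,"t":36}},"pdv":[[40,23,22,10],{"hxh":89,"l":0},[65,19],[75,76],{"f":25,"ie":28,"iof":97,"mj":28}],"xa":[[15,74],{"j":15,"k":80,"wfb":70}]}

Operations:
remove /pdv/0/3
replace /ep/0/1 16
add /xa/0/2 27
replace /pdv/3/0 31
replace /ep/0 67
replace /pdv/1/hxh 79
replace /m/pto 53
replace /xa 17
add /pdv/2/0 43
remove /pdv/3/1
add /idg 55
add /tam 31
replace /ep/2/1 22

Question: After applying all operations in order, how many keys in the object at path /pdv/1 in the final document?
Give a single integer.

After op 1 (remove /pdv/0/3): {"ep":[[0,73,31,48,84],[55,95],[27,83,77,1]],"m":{"bhi":{"e":85,"r":6},"l":[57,2,47,91],"pto":{"an":39,"qq":80,"t":36}},"pdv":[[40,23,22],{"hxh":89,"l":0},[65,19],[75,76],{"f":25,"ie":28,"iof":97,"mj":28}],"xa":[[15,74],{"j":15,"k":80,"wfb":70}]}
After op 2 (replace /ep/0/1 16): {"ep":[[0,16,31,48,84],[55,95],[27,83,77,1]],"m":{"bhi":{"e":85,"r":6},"l":[57,2,47,91],"pto":{"an":39,"qq":80,"t":36}},"pdv":[[40,23,22],{"hxh":89,"l":0},[65,19],[75,76],{"f":25,"ie":28,"iof":97,"mj":28}],"xa":[[15,74],{"j":15,"k":80,"wfb":70}]}
After op 3 (add /xa/0/2 27): {"ep":[[0,16,31,48,84],[55,95],[27,83,77,1]],"m":{"bhi":{"e":85,"r":6},"l":[57,2,47,91],"pto":{"an":39,"qq":80,"t":36}},"pdv":[[40,23,22],{"hxh":89,"l":0},[65,19],[75,76],{"f":25,"ie":28,"iof":97,"mj":28}],"xa":[[15,74,27],{"j":15,"k":80,"wfb":70}]}
After op 4 (replace /pdv/3/0 31): {"ep":[[0,16,31,48,84],[55,95],[27,83,77,1]],"m":{"bhi":{"e":85,"r":6},"l":[57,2,47,91],"pto":{"an":39,"qq":80,"t":36}},"pdv":[[40,23,22],{"hxh":89,"l":0},[65,19],[31,76],{"f":25,"ie":28,"iof":97,"mj":28}],"xa":[[15,74,27],{"j":15,"k":80,"wfb":70}]}
After op 5 (replace /ep/0 67): {"ep":[67,[55,95],[27,83,77,1]],"m":{"bhi":{"e":85,"r":6},"l":[57,2,47,91],"pto":{"an":39,"qq":80,"t":36}},"pdv":[[40,23,22],{"hxh":89,"l":0},[65,19],[31,76],{"f":25,"ie":28,"iof":97,"mj":28}],"xa":[[15,74,27],{"j":15,"k":80,"wfb":70}]}
After op 6 (replace /pdv/1/hxh 79): {"ep":[67,[55,95],[27,83,77,1]],"m":{"bhi":{"e":85,"r":6},"l":[57,2,47,91],"pto":{"an":39,"qq":80,"t":36}},"pdv":[[40,23,22],{"hxh":79,"l":0},[65,19],[31,76],{"f":25,"ie":28,"iof":97,"mj":28}],"xa":[[15,74,27],{"j":15,"k":80,"wfb":70}]}
After op 7 (replace /m/pto 53): {"ep":[67,[55,95],[27,83,77,1]],"m":{"bhi":{"e":85,"r":6},"l":[57,2,47,91],"pto":53},"pdv":[[40,23,22],{"hxh":79,"l":0},[65,19],[31,76],{"f":25,"ie":28,"iof":97,"mj":28}],"xa":[[15,74,27],{"j":15,"k":80,"wfb":70}]}
After op 8 (replace /xa 17): {"ep":[67,[55,95],[27,83,77,1]],"m":{"bhi":{"e":85,"r":6},"l":[57,2,47,91],"pto":53},"pdv":[[40,23,22],{"hxh":79,"l":0},[65,19],[31,76],{"f":25,"ie":28,"iof":97,"mj":28}],"xa":17}
After op 9 (add /pdv/2/0 43): {"ep":[67,[55,95],[27,83,77,1]],"m":{"bhi":{"e":85,"r":6},"l":[57,2,47,91],"pto":53},"pdv":[[40,23,22],{"hxh":79,"l":0},[43,65,19],[31,76],{"f":25,"ie":28,"iof":97,"mj":28}],"xa":17}
After op 10 (remove /pdv/3/1): {"ep":[67,[55,95],[27,83,77,1]],"m":{"bhi":{"e":85,"r":6},"l":[57,2,47,91],"pto":53},"pdv":[[40,23,22],{"hxh":79,"l":0},[43,65,19],[31],{"f":25,"ie":28,"iof":97,"mj":28}],"xa":17}
After op 11 (add /idg 55): {"ep":[67,[55,95],[27,83,77,1]],"idg":55,"m":{"bhi":{"e":85,"r":6},"l":[57,2,47,91],"pto":53},"pdv":[[40,23,22],{"hxh":79,"l":0},[43,65,19],[31],{"f":25,"ie":28,"iof":97,"mj":28}],"xa":17}
After op 12 (add /tam 31): {"ep":[67,[55,95],[27,83,77,1]],"idg":55,"m":{"bhi":{"e":85,"r":6},"l":[57,2,47,91],"pto":53},"pdv":[[40,23,22],{"hxh":79,"l":0},[43,65,19],[31],{"f":25,"ie":28,"iof":97,"mj":28}],"tam":31,"xa":17}
After op 13 (replace /ep/2/1 22): {"ep":[67,[55,95],[27,22,77,1]],"idg":55,"m":{"bhi":{"e":85,"r":6},"l":[57,2,47,91],"pto":53},"pdv":[[40,23,22],{"hxh":79,"l":0},[43,65,19],[31],{"f":25,"ie":28,"iof":97,"mj":28}],"tam":31,"xa":17}
Size at path /pdv/1: 2

Answer: 2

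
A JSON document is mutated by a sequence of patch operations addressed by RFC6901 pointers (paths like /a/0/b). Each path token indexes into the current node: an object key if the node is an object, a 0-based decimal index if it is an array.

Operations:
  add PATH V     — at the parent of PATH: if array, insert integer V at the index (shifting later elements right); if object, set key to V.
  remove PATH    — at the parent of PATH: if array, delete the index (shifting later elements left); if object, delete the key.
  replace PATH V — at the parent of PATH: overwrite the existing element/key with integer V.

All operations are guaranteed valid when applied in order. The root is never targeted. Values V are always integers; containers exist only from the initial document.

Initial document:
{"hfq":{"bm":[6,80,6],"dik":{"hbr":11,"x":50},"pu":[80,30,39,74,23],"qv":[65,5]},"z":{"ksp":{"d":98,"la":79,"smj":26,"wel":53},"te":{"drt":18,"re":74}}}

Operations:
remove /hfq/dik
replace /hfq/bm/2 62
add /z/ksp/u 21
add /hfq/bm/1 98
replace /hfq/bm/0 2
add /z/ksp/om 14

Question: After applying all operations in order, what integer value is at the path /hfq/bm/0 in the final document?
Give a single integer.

Answer: 2

Derivation:
After op 1 (remove /hfq/dik): {"hfq":{"bm":[6,80,6],"pu":[80,30,39,74,23],"qv":[65,5]},"z":{"ksp":{"d":98,"la":79,"smj":26,"wel":53},"te":{"drt":18,"re":74}}}
After op 2 (replace /hfq/bm/2 62): {"hfq":{"bm":[6,80,62],"pu":[80,30,39,74,23],"qv":[65,5]},"z":{"ksp":{"d":98,"la":79,"smj":26,"wel":53},"te":{"drt":18,"re":74}}}
After op 3 (add /z/ksp/u 21): {"hfq":{"bm":[6,80,62],"pu":[80,30,39,74,23],"qv":[65,5]},"z":{"ksp":{"d":98,"la":79,"smj":26,"u":21,"wel":53},"te":{"drt":18,"re":74}}}
After op 4 (add /hfq/bm/1 98): {"hfq":{"bm":[6,98,80,62],"pu":[80,30,39,74,23],"qv":[65,5]},"z":{"ksp":{"d":98,"la":79,"smj":26,"u":21,"wel":53},"te":{"drt":18,"re":74}}}
After op 5 (replace /hfq/bm/0 2): {"hfq":{"bm":[2,98,80,62],"pu":[80,30,39,74,23],"qv":[65,5]},"z":{"ksp":{"d":98,"la":79,"smj":26,"u":21,"wel":53},"te":{"drt":18,"re":74}}}
After op 6 (add /z/ksp/om 14): {"hfq":{"bm":[2,98,80,62],"pu":[80,30,39,74,23],"qv":[65,5]},"z":{"ksp":{"d":98,"la":79,"om":14,"smj":26,"u":21,"wel":53},"te":{"drt":18,"re":74}}}
Value at /hfq/bm/0: 2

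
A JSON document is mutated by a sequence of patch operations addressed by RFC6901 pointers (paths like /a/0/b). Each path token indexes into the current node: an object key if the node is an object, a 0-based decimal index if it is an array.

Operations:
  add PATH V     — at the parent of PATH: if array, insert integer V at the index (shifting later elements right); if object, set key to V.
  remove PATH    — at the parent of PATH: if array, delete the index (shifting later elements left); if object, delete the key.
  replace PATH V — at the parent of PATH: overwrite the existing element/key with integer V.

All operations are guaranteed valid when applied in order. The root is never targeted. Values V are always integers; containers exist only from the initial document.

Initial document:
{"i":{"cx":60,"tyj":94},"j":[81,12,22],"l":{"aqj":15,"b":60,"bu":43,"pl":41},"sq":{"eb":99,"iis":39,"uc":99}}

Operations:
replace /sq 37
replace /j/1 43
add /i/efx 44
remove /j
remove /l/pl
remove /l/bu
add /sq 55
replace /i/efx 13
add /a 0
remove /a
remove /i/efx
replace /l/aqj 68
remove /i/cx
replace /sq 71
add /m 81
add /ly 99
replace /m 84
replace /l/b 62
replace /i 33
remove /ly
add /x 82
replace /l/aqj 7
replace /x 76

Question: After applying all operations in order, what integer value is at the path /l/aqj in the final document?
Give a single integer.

After op 1 (replace /sq 37): {"i":{"cx":60,"tyj":94},"j":[81,12,22],"l":{"aqj":15,"b":60,"bu":43,"pl":41},"sq":37}
After op 2 (replace /j/1 43): {"i":{"cx":60,"tyj":94},"j":[81,43,22],"l":{"aqj":15,"b":60,"bu":43,"pl":41},"sq":37}
After op 3 (add /i/efx 44): {"i":{"cx":60,"efx":44,"tyj":94},"j":[81,43,22],"l":{"aqj":15,"b":60,"bu":43,"pl":41},"sq":37}
After op 4 (remove /j): {"i":{"cx":60,"efx":44,"tyj":94},"l":{"aqj":15,"b":60,"bu":43,"pl":41},"sq":37}
After op 5 (remove /l/pl): {"i":{"cx":60,"efx":44,"tyj":94},"l":{"aqj":15,"b":60,"bu":43},"sq":37}
After op 6 (remove /l/bu): {"i":{"cx":60,"efx":44,"tyj":94},"l":{"aqj":15,"b":60},"sq":37}
After op 7 (add /sq 55): {"i":{"cx":60,"efx":44,"tyj":94},"l":{"aqj":15,"b":60},"sq":55}
After op 8 (replace /i/efx 13): {"i":{"cx":60,"efx":13,"tyj":94},"l":{"aqj":15,"b":60},"sq":55}
After op 9 (add /a 0): {"a":0,"i":{"cx":60,"efx":13,"tyj":94},"l":{"aqj":15,"b":60},"sq":55}
After op 10 (remove /a): {"i":{"cx":60,"efx":13,"tyj":94},"l":{"aqj":15,"b":60},"sq":55}
After op 11 (remove /i/efx): {"i":{"cx":60,"tyj":94},"l":{"aqj":15,"b":60},"sq":55}
After op 12 (replace /l/aqj 68): {"i":{"cx":60,"tyj":94},"l":{"aqj":68,"b":60},"sq":55}
After op 13 (remove /i/cx): {"i":{"tyj":94},"l":{"aqj":68,"b":60},"sq":55}
After op 14 (replace /sq 71): {"i":{"tyj":94},"l":{"aqj":68,"b":60},"sq":71}
After op 15 (add /m 81): {"i":{"tyj":94},"l":{"aqj":68,"b":60},"m":81,"sq":71}
After op 16 (add /ly 99): {"i":{"tyj":94},"l":{"aqj":68,"b":60},"ly":99,"m":81,"sq":71}
After op 17 (replace /m 84): {"i":{"tyj":94},"l":{"aqj":68,"b":60},"ly":99,"m":84,"sq":71}
After op 18 (replace /l/b 62): {"i":{"tyj":94},"l":{"aqj":68,"b":62},"ly":99,"m":84,"sq":71}
After op 19 (replace /i 33): {"i":33,"l":{"aqj":68,"b":62},"ly":99,"m":84,"sq":71}
After op 20 (remove /ly): {"i":33,"l":{"aqj":68,"b":62},"m":84,"sq":71}
After op 21 (add /x 82): {"i":33,"l":{"aqj":68,"b":62},"m":84,"sq":71,"x":82}
After op 22 (replace /l/aqj 7): {"i":33,"l":{"aqj":7,"b":62},"m":84,"sq":71,"x":82}
After op 23 (replace /x 76): {"i":33,"l":{"aqj":7,"b":62},"m":84,"sq":71,"x":76}
Value at /l/aqj: 7

Answer: 7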